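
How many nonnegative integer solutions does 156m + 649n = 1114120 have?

gcd(649, 156) = 1  (649 = 4×156 + 25, 156 = 6×25 + 6, 25 = 4×6 + 1, 6 = 6×1).
Back-substituting, 156×(-104) + 649×(25) = 1.
Scale by 1114120: one solution is (-115868480, 27853000). Reduce m mod 649: (86, 1696).
General: m = 86 + 649t, n = 1696 - 156t.
m ≥ 0 ⇒ t ≥ 0; n ≥ 0 ⇒ t ≤ 10. So t ∈ [0, 10]: 11 solutions.

11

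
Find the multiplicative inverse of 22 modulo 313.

gcd(313, 22) = 1.
By Bézout, 22·(-128) + 313·(9) = 1.
So 22·-128 ≡ 1 (mod 313), and -128 mod 313 = 185.

185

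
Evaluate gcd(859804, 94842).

gcd(859804, 94842) = 22  (859804 = 9×94842 + 6226, 94842 = 15×6226 + 1452, 6226 = 4×1452 + 418, 1452 = 3×418 + 198, 418 = 2×198 + 22, 198 = 9×22).

22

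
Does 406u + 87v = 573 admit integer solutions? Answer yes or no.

gcd(406, 87) = 29  (406 = 4·87 + 58, 87 = 1·58 + 29, 58 = 2·29).
29 does not divide 573 (remainder 22), so no integer solutions.

no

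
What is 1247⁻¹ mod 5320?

gcd(5320, 1247) = 1.
By Bézout, 1247×(-657) + 5320×(154) = 1.
So 1247×-657 ≡ 1 (mod 5320), and -657 mod 5320 = 4663.

4663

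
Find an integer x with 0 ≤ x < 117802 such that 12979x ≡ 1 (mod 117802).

gcd(117802, 12979) = 1  (117802 = 9*12979 + 991, 12979 = 13*991 + 96, 991 = 10*96 + 31, 96 = 3*31 + 3, 31 = 10*3 + 1, 3 = 3*1).
Back-substituting, 12979*(-38039) + 117802*(4191) = 1.
So 12979*-38039 ≡ 1 (mod 117802), and -38039 mod 117802 = 79763.

79763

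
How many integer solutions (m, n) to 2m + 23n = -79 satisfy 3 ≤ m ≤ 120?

gcd(23, 2) = 1  (23 = 11·2 + 1, 2 = 2·1).
Back-substituting, 2·(-11) + 23·(1) = 1.
Scale by -79: particular solution (869, -79); reduce m mod 23: (18, -5).
General solution: m = 18 + 23t, n = -5 - 2t for integer t.
3 ≤ 18 + 23t ≤ 120 gives t ∈ [0, 4], which is 5 values.

5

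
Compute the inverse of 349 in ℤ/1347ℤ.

220

gcd(1347, 349):
  1347 = 3*349 + 300
  349 = 1*300 + 49
  300 = 6*49 + 6
  49 = 8*6 + 1
  6 = 6*1
so gcd(1347, 349) = 1.
Back-substitute for Bézout coefficients:
  1 = 49 - 8*6
  ... = 349*(220) + 1347*(-57)
So 349*220 ≡ 1 (mod 1347), and 220 mod 1347 = 220.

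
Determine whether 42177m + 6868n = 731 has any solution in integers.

yes

gcd(42177, 6868):
  42177 = 6×6868 + 969
  6868 = 7×969 + 85
  969 = 11×85 + 34
  85 = 2×34 + 17
  34 = 2×17
so gcd(42177, 6868) = 17.
17 divides 731, so integer solutions exist.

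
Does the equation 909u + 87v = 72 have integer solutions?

gcd(909, 87) = 3.
3 divides 72, so integer solutions exist.

yes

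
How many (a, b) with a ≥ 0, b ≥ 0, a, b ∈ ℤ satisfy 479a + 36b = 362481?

21

gcd(479, 36) = 1  (479 = 13*36 + 11, 36 = 3*11 + 3, 11 = 3*3 + 2, 3 = 1*2 + 1, 2 = 2*1).
Back-substituting, 479*(-13) + 36*(173) = 1.
Scale by 362481: one solution is (-4712253, 62709213). Reduce a mod 36: (3, 10029).
General: a = 3 + 36t, b = 10029 - 479t.
a ≥ 0 ⇒ t ≥ 0; b ≥ 0 ⇒ t ≤ 20. So t ∈ [0, 20]: 21 solutions.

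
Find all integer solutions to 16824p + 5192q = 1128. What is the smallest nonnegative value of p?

gcd(16824, 5192) = 8.
8 divides 1128, so solutions exist.
By Bézout, 16824*(-104) + 5192*(337) = 8.
Scale by 1128/8 = 141: (p₀, q₀) = (-14664, 47517).
General solution: p = -14664 + 649t, q = 47517 - 2103t for integer t.
p ≥ 0: smallest is -14664 mod 649 = 263 (at t = 23), with q = -852.

263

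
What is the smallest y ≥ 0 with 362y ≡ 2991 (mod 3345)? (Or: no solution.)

498

gcd(3345, 362) = 1  (3345 = 9·362 + 87, 362 = 4·87 + 14, 87 = 6·14 + 3, 14 = 4·3 + 2, 3 = 1·2 + 1, 2 = 2·1).
1 divides 2991, so solutions exist.
Back-substituting, 362·(-1192) + 3345·(129) = 1.
So 362·(-1192) ≡ 1 (mod 3345); multiply by 2991: y ≡ -3565272 (mod 3345).
Smallest nonnegative: y = -3565272 mod 3345 = 498.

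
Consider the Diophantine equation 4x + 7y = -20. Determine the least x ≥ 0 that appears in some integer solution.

2

gcd(7, 4):
  7 = 1*4 + 3
  4 = 1*3 + 1
  3 = 3*1
so gcd(7, 4) = 1.
1 divides -20, so solutions exist.
Back-substitute for Bézout coefficients:
  1 = 4 - 1*3
  ... = 4*(2) + 7*(-1)
Scale by -20/1 = -20: (x₀, y₀) = (-40, 20).
General solution: x = -40 + 7t, y = 20 - 4t for integer t.
x ≥ 0: smallest is -40 mod 7 = 2 (at t = 6), with y = -4.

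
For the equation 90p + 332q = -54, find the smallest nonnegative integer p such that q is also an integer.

99

gcd(332, 90) = 2  (332 = 3*90 + 62, 90 = 1*62 + 28, 62 = 2*28 + 6, 28 = 4*6 + 4, 6 = 1*4 + 2, 4 = 2*2).
2 divides -54, so solutions exist.
Back-substituting, 90*(-59) + 332*(16) = 2.
Scale by -54/2 = -27: (p₀, q₀) = (1593, -432).
General solution: p = 1593 + 166t, q = -432 - 45t for integer t.
p ≥ 0: smallest is 1593 mod 166 = 99 (at t = -9), with q = -27.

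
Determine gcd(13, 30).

1

gcd(30, 13):
  30 = 2×13 + 4
  13 = 3×4 + 1
  4 = 4×1
so gcd(30, 13) = 1.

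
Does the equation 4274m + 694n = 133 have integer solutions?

no

gcd(4274, 694) = 2  (4274 = 6*694 + 110, 694 = 6*110 + 34, 110 = 3*34 + 8, 34 = 4*8 + 2, 8 = 4*2).
2 does not divide 133 (remainder 1), so no integer solutions.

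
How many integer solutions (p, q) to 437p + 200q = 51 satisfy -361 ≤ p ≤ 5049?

gcd(437, 200):
  437 = 2·200 + 37
  200 = 5·37 + 15
  37 = 2·15 + 7
  15 = 2·7 + 1
  7 = 7·1
so gcd(437, 200) = 1.
Back-substitute for Bézout coefficients:
  1 = 15 - 2·7
  ... = 437·(-27) + 200·(59)
Scale by 51: particular solution (-1377, 3009); reduce p mod 200: (23, -50).
General solution: p = 23 + 200t, q = -50 - 437t for integer t.
-361 ≤ 23 + 200t ≤ 5049 gives t ∈ [-1, 25], which is 27 values.

27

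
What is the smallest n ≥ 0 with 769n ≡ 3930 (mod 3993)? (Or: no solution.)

2835

gcd(3993, 769) = 1.
1 divides 3930, so solutions exist.
By Bézout, 769×(-1376) + 3993×(265) = 1.
So 769×(-1376) ≡ 1 (mod 3993); multiply by 3930: n ≡ -5407680 (mod 3993).
Smallest nonnegative: n = -5407680 mod 3993 = 2835.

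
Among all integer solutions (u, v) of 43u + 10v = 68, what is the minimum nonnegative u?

6

gcd(43, 10) = 1.
1 divides 68, so solutions exist.
By Bézout, 43·(-3) + 10·(13) = 1.
Scale by 68/1 = 68: (u₀, v₀) = (-204, 884).
General solution: u = -204 + 10t, v = 884 - 43t for integer t.
u ≥ 0: smallest is -204 mod 10 = 6 (at t = 21), with v = -19.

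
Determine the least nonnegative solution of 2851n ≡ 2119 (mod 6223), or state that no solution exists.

gcd(6223, 2851):
  6223 = 2*2851 + 521
  2851 = 5*521 + 246
  521 = 2*246 + 29
  246 = 8*29 + 14
  29 = 2*14 + 1
  14 = 14*1
so gcd(6223, 2851) = 1.
1 divides 2119, so solutions exist.
Back-substitute for Bézout coefficients:
  1 = 29 - 2*14
  ... = 2851*(-430) + 6223*(197)
So 2851*(-430) ≡ 1 (mod 6223); multiply by 2119: n ≡ -911170 (mod 6223).
Smallest nonnegative: n = -911170 mod 6223 = 3611.

3611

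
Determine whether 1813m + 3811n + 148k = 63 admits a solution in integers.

gcd(3811, 1813) = 37  (3811 = 2*1813 + 185, 1813 = 9*185 + 148, 185 = 1*148 + 37, 148 = 4*37).
gcd(37, 148) = 37.
37 does not divide 63 (remainder 26), so no integer solutions.

no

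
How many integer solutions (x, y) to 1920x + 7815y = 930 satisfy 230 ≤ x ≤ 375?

gcd(7815, 1920):
  7815 = 4*1920 + 135
  1920 = 14*135 + 30
  135 = 4*30 + 15
  30 = 2*15
so gcd(7815, 1920) = 15.
Back-substitute for Bézout coefficients:
  15 = 135 - 4*30
  ... = 1920*(-232) + 7815*(57)
Scale by 62: particular solution (-14384, 3534); reduce x mod 521: (204, -50).
General solution: x = 204 + 521t, y = -50 - 128t for integer t.
230 ≤ 204 + 521t ≤ 375 gives t ∈ [1, 0], which is 0 values.

0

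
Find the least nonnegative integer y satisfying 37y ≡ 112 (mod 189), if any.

gcd(189, 37) = 1.
1 divides 112, so solutions exist.
By Bézout, 37·(46) + 189·(-9) = 1.
So 37·(46) ≡ 1 (mod 189); multiply by 112: y ≡ 5152 (mod 189).
Smallest nonnegative: y = 5152 mod 189 = 49.

49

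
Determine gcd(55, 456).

1

gcd(456, 55):
  456 = 8·55 + 16
  55 = 3·16 + 7
  16 = 2·7 + 2
  7 = 3·2 + 1
  2 = 2·1
so gcd(456, 55) = 1.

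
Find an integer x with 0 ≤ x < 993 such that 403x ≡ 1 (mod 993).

gcd(993, 403) = 1  (993 = 2×403 + 187, 403 = 2×187 + 29, 187 = 6×29 + 13, 29 = 2×13 + 3, 13 = 4×3 + 1, 3 = 3×1).
Back-substituting, 403×(-308) + 993×(125) = 1.
So 403×-308 ≡ 1 (mod 993), and -308 mod 993 = 685.

685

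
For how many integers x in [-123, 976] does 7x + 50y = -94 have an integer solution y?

22

gcd(50, 7) = 1.
By Bézout, 7×(-7) + 50×(1) = 1.
Particular solution: (8, -3).
General solution: x = 8 + 50t, y = -3 - 7t for integer t.
-123 ≤ 8 + 50t ≤ 976 gives t ∈ [-2, 19], which is 22 values.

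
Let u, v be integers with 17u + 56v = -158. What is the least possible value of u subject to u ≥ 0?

50

gcd(56, 17) = 1.
1 divides -158, so solutions exist.
By Bézout, 17*(-23) + 56*(7) = 1.
Scale by -158/1 = -158: (u₀, v₀) = (3634, -1106).
General solution: u = 3634 + 56t, v = -1106 - 17t for integer t.
u ≥ 0: smallest is 3634 mod 56 = 50 (at t = -64), with v = -18.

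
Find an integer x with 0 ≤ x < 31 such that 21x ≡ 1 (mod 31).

3

gcd(31, 21) = 1.
By Bézout, 21*(3) + 31*(-2) = 1.
So 21*3 ≡ 1 (mod 31), and 3 mod 31 = 3.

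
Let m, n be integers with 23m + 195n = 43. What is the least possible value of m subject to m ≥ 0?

146

gcd(195, 23):
  195 = 8·23 + 11
  23 = 2·11 + 1
  11 = 11·1
so gcd(195, 23) = 1.
1 divides 43, so solutions exist.
Back-substitute for Bézout coefficients:
  1 = 23 - 2·11
  ... = 23·(17) + 195·(-2)
Scale by 43/1 = 43: (m₀, n₀) = (731, -86).
General solution: m = 731 + 195t, n = -86 - 23t for integer t.
m ≥ 0: smallest is 731 mod 195 = 146 (at t = -3), with n = -17.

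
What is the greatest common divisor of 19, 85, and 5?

1

gcd(85, 19) = 1.
gcd(1, 5) = 1.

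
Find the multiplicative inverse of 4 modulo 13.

gcd(13, 4) = 1.
By Bézout, 4*(-3) + 13*(1) = 1.
So 4*-3 ≡ 1 (mod 13), and -3 mod 13 = 10.

10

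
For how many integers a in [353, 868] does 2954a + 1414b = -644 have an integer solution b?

gcd(2954, 1414) = 14  (2954 = 2·1414 + 126, 1414 = 11·126 + 28, 126 = 4·28 + 14, 28 = 2·14).
Back-substituting, 2954·(45) + 1414·(-94) = 14.
Scale by -46: particular solution (-2070, 4324); reduce a mod 101: (51, -107).
General solution: a = 51 + 101t, b = -107 - 211t for integer t.
353 ≤ 51 + 101t ≤ 868 gives t ∈ [3, 8], which is 6 values.

6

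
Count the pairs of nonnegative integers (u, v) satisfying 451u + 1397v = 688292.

12

gcd(1397, 451):
  1397 = 3·451 + 44
  451 = 10·44 + 11
  44 = 4·11
so gcd(1397, 451) = 11.
Back-substitute for Bézout coefficients:
  11 = 451 - 10·44
  ... = 451·(31) + 1397·(-10)
Scale by 62572: one solution is (1939732, -625720). Reduce u mod 127: (61, 473).
General: u = 61 + 127t, v = 473 - 41t.
u ≥ 0 ⇒ t ≥ 0; v ≥ 0 ⇒ t ≤ 11. So t ∈ [0, 11]: 12 solutions.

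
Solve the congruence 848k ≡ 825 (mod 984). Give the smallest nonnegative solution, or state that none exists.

gcd(984, 848):
  984 = 1*848 + 136
  848 = 6*136 + 32
  136 = 4*32 + 8
  32 = 4*8
so gcd(984, 848) = 8.
8 does not divide 825, so the congruence has no solution.

no solution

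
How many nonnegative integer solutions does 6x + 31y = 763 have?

4

gcd(31, 6) = 1.
By Bézout, 6×(-5) + 31×(1) = 1.
One solution: (29, 19).
General: x = 29 + 31t, y = 19 - 6t.
x ≥ 0 ⇒ t ≥ 0; y ≥ 0 ⇒ t ≤ 3. So t ∈ [0, 3]: 4 solutions.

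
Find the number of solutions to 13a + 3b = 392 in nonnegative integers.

gcd(13, 3) = 1  (13 = 4·3 + 1, 3 = 3·1).
Back-substituting, 13·(1) + 3·(-4) = 1.
Scale by 392: one solution is (392, -1568). Reduce a mod 3: (2, 122).
General: a = 2 + 3t, b = 122 - 13t.
a ≥ 0 ⇒ t ≥ 0; b ≥ 0 ⇒ t ≤ 9. So t ∈ [0, 9]: 10 solutions.

10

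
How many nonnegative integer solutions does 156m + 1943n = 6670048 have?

22

gcd(1943, 156) = 1.
By Bézout, 156·(-137) + 1943·(11) = 1.
One solution: (210, 3416).
General: m = 210 + 1943t, n = 3416 - 156t.
m ≥ 0 ⇒ t ≥ 0; n ≥ 0 ⇒ t ≤ 21. So t ∈ [0, 21]: 22 solutions.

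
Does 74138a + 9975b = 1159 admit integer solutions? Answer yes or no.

yes

gcd(74138, 9975):
  74138 = 7*9975 + 4313
  9975 = 2*4313 + 1349
  4313 = 3*1349 + 266
  1349 = 5*266 + 19
  266 = 14*19
so gcd(74138, 9975) = 19.
19 divides 1159, so integer solutions exist.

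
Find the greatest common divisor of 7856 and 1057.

1

gcd(7856, 1057):
  7856 = 7·1057 + 457
  1057 = 2·457 + 143
  457 = 3·143 + 28
  143 = 5·28 + 3
  28 = 9·3 + 1
  3 = 3·1
so gcd(7856, 1057) = 1.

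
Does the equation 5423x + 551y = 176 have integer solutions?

gcd(5423, 551) = 29  (5423 = 9·551 + 464, 551 = 1·464 + 87, 464 = 5·87 + 29, 87 = 3·29).
29 does not divide 176 (remainder 2), so no integer solutions.

no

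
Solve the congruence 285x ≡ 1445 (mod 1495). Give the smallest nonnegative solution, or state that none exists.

gcd(1495, 285) = 5.
5 divides 1445, so solutions exist.
By Bézout, 285*(21) + 1495*(-4) = 5.
So 285*(21) ≡ 5 (mod 1495); multiply by 289: x ≡ 6069 (mod 299).
Smallest nonnegative: x = 6069 mod 299 = 89.

89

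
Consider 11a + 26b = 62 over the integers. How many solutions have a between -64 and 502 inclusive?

22

gcd(26, 11) = 1  (26 = 2×11 + 4, 11 = 2×4 + 3, 4 = 1×3 + 1, 3 = 3×1).
Back-substituting, 11×(-7) + 26×(3) = 1.
Scale by 62: particular solution (-434, 186); reduce a mod 26: (8, -1).
General solution: a = 8 + 26t, b = -1 - 11t for integer t.
-64 ≤ 8 + 26t ≤ 502 gives t ∈ [-2, 19], which is 22 values.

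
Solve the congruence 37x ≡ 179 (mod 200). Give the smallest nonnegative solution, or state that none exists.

167

gcd(200, 37):
  200 = 5*37 + 15
  37 = 2*15 + 7
  15 = 2*7 + 1
  7 = 7*1
so gcd(200, 37) = 1.
1 divides 179, so solutions exist.
Back-substitute for Bézout coefficients:
  1 = 15 - 2*7
  ... = 37*(-27) + 200*(5)
So 37*(-27) ≡ 1 (mod 200); multiply by 179: x ≡ -4833 (mod 200).
Smallest nonnegative: x = -4833 mod 200 = 167.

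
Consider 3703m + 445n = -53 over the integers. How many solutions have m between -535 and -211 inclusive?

1

gcd(3703, 445) = 1  (3703 = 8×445 + 143, 445 = 3×143 + 16, 143 = 8×16 + 15, 16 = 1×15 + 1, 15 = 15×1).
Back-substituting, 3703×(-28) + 445×(233) = 1.
Scale by -53: particular solution (1484, -12349); reduce m mod 445: (149, -1240).
General solution: m = 149 + 445t, n = -1240 - 3703t for integer t.
-535 ≤ 149 + 445t ≤ -211 gives t ∈ [-1, -1], which is 1 value.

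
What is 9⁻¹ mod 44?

gcd(44, 9):
  44 = 4×9 + 8
  9 = 1×8 + 1
  8 = 8×1
so gcd(44, 9) = 1.
Back-substitute for Bézout coefficients:
  1 = 9 - 1×8
  ... = 9×(5) + 44×(-1)
So 9×5 ≡ 1 (mod 44), and 5 mod 44 = 5.

5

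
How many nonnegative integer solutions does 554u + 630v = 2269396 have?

13

gcd(630, 554) = 2.
By Bézout, 554·(58) + 630·(-51) = 2.
One solution: (164, 3458).
General: u = 164 + 315t, v = 3458 - 277t.
u ≥ 0 ⇒ t ≥ 0; v ≥ 0 ⇒ t ≤ 12. So t ∈ [0, 12]: 13 solutions.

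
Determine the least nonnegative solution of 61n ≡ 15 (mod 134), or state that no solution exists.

31

gcd(134, 61) = 1  (134 = 2*61 + 12, 61 = 5*12 + 1, 12 = 12*1).
1 divides 15, so solutions exist.
Back-substituting, 61*(11) + 134*(-5) = 1.
So 61*(11) ≡ 1 (mod 134); multiply by 15: n ≡ 165 (mod 134).
Smallest nonnegative: n = 165 mod 134 = 31.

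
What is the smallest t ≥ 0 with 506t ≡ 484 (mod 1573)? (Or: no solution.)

gcd(1573, 506) = 11  (1573 = 3*506 + 55, 506 = 9*55 + 11, 55 = 5*11).
11 divides 484, so solutions exist.
Back-substituting, 506*(28) + 1573*(-9) = 11.
So 506*(28) ≡ 11 (mod 1573); multiply by 44: t ≡ 1232 (mod 143).
Smallest nonnegative: t = 1232 mod 143 = 88.

88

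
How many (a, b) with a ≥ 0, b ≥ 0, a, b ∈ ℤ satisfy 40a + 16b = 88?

gcd(40, 16):
  40 = 2*16 + 8
  16 = 2*8
so gcd(40, 16) = 8.
Back-substitute for Bézout coefficients:
  8 = 40 - 2*16
  ... = 40*(1) + 16*(-2)
Scale by 11: one solution is (11, -22). Reduce a mod 2: (1, 3).
General: a = 1 + 2t, b = 3 - 5t.
a ≥ 0 ⇒ t ≥ 0; b ≥ 0 ⇒ t ≤ 0. So t ∈ [0, 0]: 1 solution.

1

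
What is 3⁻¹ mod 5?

2

gcd(5, 3) = 1.
By Bézout, 3*(2) + 5*(-1) = 1.
So 3*2 ≡ 1 (mod 5), and 2 mod 5 = 2.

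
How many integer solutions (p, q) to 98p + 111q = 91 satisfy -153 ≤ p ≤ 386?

gcd(111, 98) = 1  (111 = 1·98 + 13, 98 = 7·13 + 7, 13 = 1·7 + 6, 7 = 1·6 + 1, 6 = 6·1).
Back-substituting, 98·(17) + 111·(-15) = 1.
Scale by 91: particular solution (1547, -1365); reduce p mod 111: (104, -91).
General solution: p = 104 + 111t, q = -91 - 98t for integer t.
-153 ≤ 104 + 111t ≤ 386 gives t ∈ [-2, 2], which is 5 values.

5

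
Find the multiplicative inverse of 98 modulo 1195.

gcd(1195, 98) = 1.
By Bézout, 98·(-378) + 1195·(31) = 1.
So 98·-378 ≡ 1 (mod 1195), and -378 mod 1195 = 817.

817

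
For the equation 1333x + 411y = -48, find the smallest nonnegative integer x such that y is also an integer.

279

gcd(1333, 411):
  1333 = 3*411 + 100
  411 = 4*100 + 11
  100 = 9*11 + 1
  11 = 11*1
so gcd(1333, 411) = 1.
1 divides -48, so solutions exist.
Back-substitute for Bézout coefficients:
  1 = 100 - 9*11
  ... = 1333*(37) + 411*(-120)
Scale by -48/1 = -48: (x₀, y₀) = (-1776, 5760).
General solution: x = -1776 + 411t, y = 5760 - 1333t for integer t.
x ≥ 0: smallest is -1776 mod 411 = 279 (at t = 5), with y = -905.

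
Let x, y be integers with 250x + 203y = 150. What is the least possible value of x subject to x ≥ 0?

gcd(250, 203):
  250 = 1*203 + 47
  203 = 4*47 + 15
  47 = 3*15 + 2
  15 = 7*2 + 1
  2 = 2*1
so gcd(250, 203) = 1.
1 divides 150, so solutions exist.
Back-substitute for Bézout coefficients:
  1 = 15 - 7*2
  ... = 250*(-95) + 203*(117)
Scale by 150/1 = 150: (x₀, y₀) = (-14250, 17550).
General solution: x = -14250 + 203t, y = 17550 - 250t for integer t.
x ≥ 0: smallest is -14250 mod 203 = 163 (at t = 71), with y = -200.

163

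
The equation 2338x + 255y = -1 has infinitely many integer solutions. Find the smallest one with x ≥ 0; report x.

gcd(2338, 255) = 1.
1 divides -1, so solutions exist.
By Bézout, 2338*(-83) + 255*(761) = 1.
Scale by -1/1 = -1: (x₀, y₀) = (83, -761).
General solution: x = 83 + 255t, y = -761 - 2338t for integer t.
x ≥ 0: smallest is 83 mod 255 = 83 (at t = 0), with y = -761.

83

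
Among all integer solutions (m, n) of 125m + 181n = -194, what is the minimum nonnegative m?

178

gcd(181, 125):
  181 = 1·125 + 56
  125 = 2·56 + 13
  56 = 4·13 + 4
  13 = 3·4 + 1
  4 = 4·1
so gcd(181, 125) = 1.
1 divides -194, so solutions exist.
Back-substitute for Bézout coefficients:
  1 = 13 - 3·4
  ... = 125·(42) + 181·(-29)
Scale by -194/1 = -194: (m₀, n₀) = (-8148, 5626).
General solution: m = -8148 + 181t, n = 5626 - 125t for integer t.
m ≥ 0: smallest is -8148 mod 181 = 178 (at t = 46), with n = -124.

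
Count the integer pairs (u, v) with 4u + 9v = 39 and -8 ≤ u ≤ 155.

18

gcd(9, 4) = 1.
By Bézout, 4·(-2) + 9·(1) = 1.
Particular solution: (3, 3).
General solution: u = 3 + 9t, v = 3 - 4t for integer t.
-8 ≤ 3 + 9t ≤ 155 gives t ∈ [-1, 16], which is 18 values.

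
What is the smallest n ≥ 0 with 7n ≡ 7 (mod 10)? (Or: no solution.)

gcd(10, 7) = 1.
1 divides 7, so solutions exist.
By Bézout, 7×(3) + 10×(-2) = 1.
So 7×(3) ≡ 1 (mod 10); multiply by 7: n ≡ 21 (mod 10).
Smallest nonnegative: n = 21 mod 10 = 1.

1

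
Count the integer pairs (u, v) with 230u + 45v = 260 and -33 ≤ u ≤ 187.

gcd(230, 45) = 5  (230 = 5·45 + 5, 45 = 9·5).
Back-substituting, 230·(1) + 45·(-5) = 5.
Scale by 52: particular solution (52, -260); reduce u mod 9: (7, -30).
General solution: u = 7 + 9t, v = -30 - 46t for integer t.
-33 ≤ 7 + 9t ≤ 187 gives t ∈ [-4, 20], which is 25 values.

25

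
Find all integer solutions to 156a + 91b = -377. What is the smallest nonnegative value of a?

4

gcd(156, 91) = 13  (156 = 1·91 + 65, 91 = 1·65 + 26, 65 = 2·26 + 13, 26 = 2·13).
13 divides -377, so solutions exist.
Back-substituting, 156·(3) + 91·(-5) = 13.
Scale by -377/13 = -29: (a₀, b₀) = (-87, 145).
General solution: a = -87 + 7t, b = 145 - 12t for integer t.
a ≥ 0: smallest is -87 mod 7 = 4 (at t = 13), with b = -11.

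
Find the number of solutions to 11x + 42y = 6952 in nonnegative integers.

16

gcd(42, 11):
  42 = 3×11 + 9
  11 = 1×9 + 2
  9 = 4×2 + 1
  2 = 2×1
so gcd(42, 11) = 1.
Back-substitute for Bézout coefficients:
  1 = 9 - 4×2
  ... = 11×(-19) + 42×(5)
Scale by 6952: one solution is (-132088, 34760). Reduce x mod 42: (2, 165).
General: x = 2 + 42t, y = 165 - 11t.
x ≥ 0 ⇒ t ≥ 0; y ≥ 0 ⇒ t ≤ 15. So t ∈ [0, 15]: 16 solutions.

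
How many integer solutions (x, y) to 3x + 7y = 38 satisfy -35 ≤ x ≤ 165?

gcd(7, 3) = 1  (7 = 2×3 + 1, 3 = 3×1).
Back-substituting, 3×(-2) + 7×(1) = 1.
Scale by 38: particular solution (-76, 38); reduce x mod 7: (1, 5).
General solution: x = 1 + 7t, y = 5 - 3t for integer t.
-35 ≤ 1 + 7t ≤ 165 gives t ∈ [-5, 23], which is 29 values.

29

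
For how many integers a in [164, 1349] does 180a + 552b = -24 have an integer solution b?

gcd(552, 180) = 12.
By Bézout, 180×(-3) + 552×(1) = 12.
Particular solution: (6, -2).
General solution: a = 6 + 46t, b = -2 - 15t for integer t.
164 ≤ 6 + 46t ≤ 1349 gives t ∈ [4, 29], which is 26 values.

26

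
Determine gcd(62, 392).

gcd(392, 62) = 2  (392 = 6×62 + 20, 62 = 3×20 + 2, 20 = 10×2).

2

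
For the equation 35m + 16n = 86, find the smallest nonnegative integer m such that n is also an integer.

gcd(35, 16) = 1.
1 divides 86, so solutions exist.
By Bézout, 35·(-5) + 16·(11) = 1.
Scale by 86/1 = 86: (m₀, n₀) = (-430, 946).
General solution: m = -430 + 16t, n = 946 - 35t for integer t.
m ≥ 0: smallest is -430 mod 16 = 2 (at t = 27), with n = 1.

2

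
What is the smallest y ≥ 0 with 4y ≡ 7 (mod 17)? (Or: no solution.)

6

gcd(17, 4):
  17 = 4*4 + 1
  4 = 4*1
so gcd(17, 4) = 1.
1 divides 7, so solutions exist.
Back-substitute for Bézout coefficients:
  1 = 17 - 4*4
  ... = 4*(-4) + 17*(1)
So 4*(-4) ≡ 1 (mod 17); multiply by 7: y ≡ -28 (mod 17).
Smallest nonnegative: y = -28 mod 17 = 6.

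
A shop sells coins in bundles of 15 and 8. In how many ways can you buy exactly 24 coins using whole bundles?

Need nonnegative integers with 15j + 8k = 24.
gcd(15, 8) = 1, and 15·(-1) + 8·(2) = 1.
So (j₀, k₀) = (-24, 48); general j = -24 + 8t, k = 48 - 15t.
j ≥ 0 ⇒ t ≥ 3; k ≥ 0 ⇒ t ≤ 3. That's 1 value of t.

1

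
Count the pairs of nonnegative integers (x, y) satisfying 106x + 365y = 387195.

gcd(365, 106) = 1.
By Bézout, 106*(31) + 365*(-9) = 1.
One solution: (20, 1055).
General: x = 20 + 365t, y = 1055 - 106t.
x ≥ 0 ⇒ t ≥ 0; y ≥ 0 ⇒ t ≤ 9. So t ∈ [0, 9]: 10 solutions.

10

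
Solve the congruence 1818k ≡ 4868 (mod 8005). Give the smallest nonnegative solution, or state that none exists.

4036

gcd(8005, 1818) = 1.
1 divides 4868, so solutions exist.
By Bézout, 1818*(-1933) + 8005*(439) = 1.
So 1818*(-1933) ≡ 1 (mod 8005); multiply by 4868: k ≡ -9409844 (mod 8005).
Smallest nonnegative: k = -9409844 mod 8005 = 4036.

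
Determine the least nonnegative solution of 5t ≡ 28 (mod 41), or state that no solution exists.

22

gcd(41, 5) = 1.
1 divides 28, so solutions exist.
By Bézout, 5×(-8) + 41×(1) = 1.
So 5×(-8) ≡ 1 (mod 41); multiply by 28: t ≡ -224 (mod 41).
Smallest nonnegative: t = -224 mod 41 = 22.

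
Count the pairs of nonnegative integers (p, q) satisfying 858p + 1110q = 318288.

gcd(1110, 858) = 6  (1110 = 1*858 + 252, 858 = 3*252 + 102, 252 = 2*102 + 48, 102 = 2*48 + 6, 48 = 8*6).
Back-substituting, 858*(22) + 1110*(-17) = 6.
Scale by 53048: one solution is (1167056, -901816). Reduce p mod 185: (76, 228).
General: p = 76 + 185t, q = 228 - 143t.
p ≥ 0 ⇒ t ≥ 0; q ≥ 0 ⇒ t ≤ 1. So t ∈ [0, 1]: 2 solutions.

2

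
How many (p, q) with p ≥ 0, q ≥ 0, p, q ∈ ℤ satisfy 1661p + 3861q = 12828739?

22

gcd(3861, 1661) = 11.
By Bézout, 1661×(-86) + 3861×(37) = 11.
One solution: (134, 3265).
General: p = 134 + 351t, q = 3265 - 151t.
p ≥ 0 ⇒ t ≥ 0; q ≥ 0 ⇒ t ≤ 21. So t ∈ [0, 21]: 22 solutions.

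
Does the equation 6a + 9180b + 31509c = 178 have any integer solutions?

gcd(9180, 6) = 6.
gcd(6, 31509) = 3.
3 does not divide 178 (remainder 1), so no integer solutions.

no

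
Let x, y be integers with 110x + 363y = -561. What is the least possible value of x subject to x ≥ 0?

gcd(363, 110) = 11.
11 divides -561, so solutions exist.
By Bézout, 110·(10) + 363·(-3) = 11.
Scale by -561/11 = -51: (x₀, y₀) = (-510, 153).
General solution: x = -510 + 33t, y = 153 - 10t for integer t.
x ≥ 0: smallest is -510 mod 33 = 18 (at t = 16), with y = -7.

18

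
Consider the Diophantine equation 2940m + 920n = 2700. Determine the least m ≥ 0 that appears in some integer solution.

15

gcd(2940, 920):
  2940 = 3×920 + 180
  920 = 5×180 + 20
  180 = 9×20
so gcd(2940, 920) = 20.
20 divides 2700, so solutions exist.
Back-substitute for Bézout coefficients:
  20 = 920 - 5×180
  ... = 2940×(-5) + 920×(16)
Scale by 2700/20 = 135: (m₀, n₀) = (-675, 2160).
General solution: m = -675 + 46t, n = 2160 - 147t for integer t.
m ≥ 0: smallest is -675 mod 46 = 15 (at t = 15), with n = -45.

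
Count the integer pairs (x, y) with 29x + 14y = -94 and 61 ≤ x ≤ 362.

21

gcd(29, 14):
  29 = 2·14 + 1
  14 = 14·1
so gcd(29, 14) = 1.
Back-substitute for Bézout coefficients:
  1 = 29 - 2·14
  ... = 29·(1) + 14·(-2)
Scale by -94: particular solution (-94, 188); reduce x mod 14: (4, -15).
General solution: x = 4 + 14t, y = -15 - 29t for integer t.
61 ≤ 4 + 14t ≤ 362 gives t ∈ [5, 25], which is 21 values.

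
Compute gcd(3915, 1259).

1

gcd(3915, 1259):
  3915 = 3×1259 + 138
  1259 = 9×138 + 17
  138 = 8×17 + 2
  17 = 8×2 + 1
  2 = 2×1
so gcd(3915, 1259) = 1.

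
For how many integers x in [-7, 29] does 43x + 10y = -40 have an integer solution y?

gcd(43, 10) = 1.
By Bézout, 43×(-3) + 10×(13) = 1.
Particular solution: (0, -4).
General solution: x = 0 + 10t, y = -4 - 43t for integer t.
-7 ≤ 0 + 10t ≤ 29 gives t ∈ [0, 2], which is 3 values.

3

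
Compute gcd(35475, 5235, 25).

gcd(35475, 5235):
  35475 = 6·5235 + 4065
  5235 = 1·4065 + 1170
  4065 = 3·1170 + 555
  1170 = 2·555 + 60
  555 = 9·60 + 15
  60 = 4·15
so gcd(35475, 5235) = 15.
gcd(15, 25) = 5.

5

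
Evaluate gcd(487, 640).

gcd(640, 487):
  640 = 1·487 + 153
  487 = 3·153 + 28
  153 = 5·28 + 13
  28 = 2·13 + 2
  13 = 6·2 + 1
  2 = 2·1
so gcd(640, 487) = 1.

1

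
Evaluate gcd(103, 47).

1

gcd(103, 47):
  103 = 2*47 + 9
  47 = 5*9 + 2
  9 = 4*2 + 1
  2 = 2*1
so gcd(103, 47) = 1.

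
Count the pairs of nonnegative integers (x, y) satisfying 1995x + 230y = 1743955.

gcd(1995, 230) = 5  (1995 = 8*230 + 155, 230 = 1*155 + 75, 155 = 2*75 + 5, 75 = 15*5).
Back-substituting, 1995*(3) + 230*(-26) = 5.
Scale by 348791: one solution is (1046373, -9068566). Reduce x mod 46: (11, 7487).
General: x = 11 + 46t, y = 7487 - 399t.
x ≥ 0 ⇒ t ≥ 0; y ≥ 0 ⇒ t ≤ 18. So t ∈ [0, 18]: 19 solutions.

19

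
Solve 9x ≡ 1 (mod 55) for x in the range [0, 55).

49

gcd(55, 9):
  55 = 6·9 + 1
  9 = 9·1
so gcd(55, 9) = 1.
Back-substitute for Bézout coefficients:
  1 = 55 - 6·9
  ... = 9·(-6) + 55·(1)
So 9·-6 ≡ 1 (mod 55), and -6 mod 55 = 49.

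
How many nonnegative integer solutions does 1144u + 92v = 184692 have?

gcd(1144, 92):
  1144 = 12×92 + 40
  92 = 2×40 + 12
  40 = 3×12 + 4
  12 = 3×4
so gcd(1144, 92) = 4.
Back-substitute for Bézout coefficients:
  4 = 40 - 3×12
  ... = 1144×(7) + 92×(-87)
Scale by 46173: one solution is (323211, -4017051). Reduce u mod 23: (15, 1821).
General: u = 15 + 23t, v = 1821 - 286t.
u ≥ 0 ⇒ t ≥ 0; v ≥ 0 ⇒ t ≤ 6. So t ∈ [0, 6]: 7 solutions.

7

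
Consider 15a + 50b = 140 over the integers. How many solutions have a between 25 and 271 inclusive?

gcd(50, 15) = 5.
By Bézout, 15*(-3) + 50*(1) = 5.
Particular solution: (6, 1).
General solution: a = 6 + 10t, b = 1 - 3t for integer t.
25 ≤ 6 + 10t ≤ 271 gives t ∈ [2, 26], which is 25 values.

25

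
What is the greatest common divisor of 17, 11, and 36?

gcd(17, 11) = 1.
gcd(1, 36) = 1.

1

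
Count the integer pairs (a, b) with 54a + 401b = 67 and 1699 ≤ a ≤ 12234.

gcd(401, 54) = 1  (401 = 7×54 + 23, 54 = 2×23 + 8, 23 = 2×8 + 7, 8 = 1×7 + 1, 7 = 7×1).
Back-substituting, 54×(52) + 401×(-7) = 1.
Scale by 67: particular solution (3484, -469); reduce a mod 401: (276, -37).
General solution: a = 276 + 401t, b = -37 - 54t for integer t.
1699 ≤ 276 + 401t ≤ 12234 gives t ∈ [4, 29], which is 26 values.

26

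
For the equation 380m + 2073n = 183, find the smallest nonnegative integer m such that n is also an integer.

486

gcd(2073, 380):
  2073 = 5·380 + 173
  380 = 2·173 + 34
  173 = 5·34 + 3
  34 = 11·3 + 1
  3 = 3·1
so gcd(2073, 380) = 1.
1 divides 183, so solutions exist.
Back-substitute for Bézout coefficients:
  1 = 34 - 11·3
  ... = 380·(671) + 2073·(-123)
Scale by 183/1 = 183: (m₀, n₀) = (122793, -22509).
General solution: m = 122793 + 2073t, n = -22509 - 380t for integer t.
m ≥ 0: smallest is 122793 mod 2073 = 486 (at t = -59), with n = -89.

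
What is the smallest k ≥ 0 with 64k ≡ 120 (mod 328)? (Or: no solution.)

7

gcd(328, 64) = 8.
8 divides 120, so solutions exist.
By Bézout, 64*(-5) + 328*(1) = 8.
So 64*(-5) ≡ 8 (mod 328); multiply by 15: k ≡ -75 (mod 41).
Smallest nonnegative: k = -75 mod 41 = 7.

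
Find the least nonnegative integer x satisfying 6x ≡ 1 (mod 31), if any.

gcd(31, 6):
  31 = 5×6 + 1
  6 = 6×1
so gcd(31, 6) = 1.
1 divides 1, so solutions exist.
Back-substitute for Bézout coefficients:
  1 = 31 - 5×6
  ... = 6×(-5) + 31×(1)
So 6×(-5) ≡ 1 (mod 31); multiply by 1: x ≡ -5 (mod 31).
Smallest nonnegative: x = -5 mod 31 = 26.

26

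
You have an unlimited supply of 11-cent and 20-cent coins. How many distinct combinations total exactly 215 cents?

Need nonnegative integers with 11j + 20k = 215.
gcd(11, 20) = 1, and 11·(-9) + 20·(5) = 1.
So (j₀, k₀) = (-1935, 1075); general j = -1935 + 20t, k = 1075 - 11t.
j ≥ 0 ⇒ t ≥ 97; k ≥ 0 ⇒ t ≤ 97. That's 1 value of t.

1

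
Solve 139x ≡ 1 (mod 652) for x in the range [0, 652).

455

gcd(652, 139) = 1  (652 = 4·139 + 96, 139 = 1·96 + 43, 96 = 2·43 + 10, 43 = 4·10 + 3, 10 = 3·3 + 1, 3 = 3·1).
Back-substituting, 139·(-197) + 652·(42) = 1.
So 139·-197 ≡ 1 (mod 652), and -197 mod 652 = 455.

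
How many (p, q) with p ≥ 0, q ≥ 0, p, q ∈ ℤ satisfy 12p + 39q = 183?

gcd(39, 12) = 3.
By Bézout, 12×(-3) + 39×(1) = 3.
One solution: (12, 1).
General: p = 12 + 13t, q = 1 - 4t.
p ≥ 0 ⇒ t ≥ 0; q ≥ 0 ⇒ t ≤ 0. So t ∈ [0, 0]: 1 solution.

1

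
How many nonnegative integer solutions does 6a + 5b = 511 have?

gcd(6, 5) = 1.
By Bézout, 6·(1) + 5·(-1) = 1.
One solution: (1, 101).
General: a = 1 + 5t, b = 101 - 6t.
a ≥ 0 ⇒ t ≥ 0; b ≥ 0 ⇒ t ≤ 16. So t ∈ [0, 16]: 17 solutions.

17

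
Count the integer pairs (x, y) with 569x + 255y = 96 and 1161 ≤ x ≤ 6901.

gcd(569, 255) = 1.
By Bézout, 569*(-121) + 255*(270) = 1.
Particular solution: (114, -254).
General solution: x = 114 + 255t, y = -254 - 569t for integer t.
1161 ≤ 114 + 255t ≤ 6901 gives t ∈ [5, 26], which is 22 values.

22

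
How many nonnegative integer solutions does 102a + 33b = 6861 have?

6

gcd(102, 33):
  102 = 3·33 + 3
  33 = 11·3
so gcd(102, 33) = 3.
Back-substitute for Bézout coefficients:
  3 = 102 - 3·33
  ... = 102·(1) + 33·(-3)
Scale by 2287: one solution is (2287, -6861). Reduce a mod 11: (10, 177).
General: a = 10 + 11t, b = 177 - 34t.
a ≥ 0 ⇒ t ≥ 0; b ≥ 0 ⇒ t ≤ 5. So t ∈ [0, 5]: 6 solutions.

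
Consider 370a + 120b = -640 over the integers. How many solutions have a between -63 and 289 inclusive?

gcd(370, 120) = 10.
By Bézout, 370*(1) + 120*(-3) = 10.
Particular solution: (8, -30).
General solution: a = 8 + 12t, b = -30 - 37t for integer t.
-63 ≤ 8 + 12t ≤ 289 gives t ∈ [-5, 23], which is 29 values.

29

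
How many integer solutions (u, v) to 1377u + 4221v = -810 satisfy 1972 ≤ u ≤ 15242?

gcd(4221, 1377) = 9.
By Bézout, 1377·(-141) + 4221·(46) = 9.
Particular solution: (27, -9).
General solution: u = 27 + 469t, v = -9 - 153t for integer t.
1972 ≤ 27 + 469t ≤ 15242 gives t ∈ [5, 32], which is 28 values.

28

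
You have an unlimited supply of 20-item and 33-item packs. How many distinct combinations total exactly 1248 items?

Need nonnegative integers with 20j + 33k = 1248.
gcd(20, 33) = 1, and 20·(5) + 33·(-3) = 1.
So (j₀, k₀) = (6240, -3744); general j = 6240 + 33t, k = -3744 - 20t.
j ≥ 0 ⇒ t ≥ -189; k ≥ 0 ⇒ t ≤ -188. That's 2 values of t.

2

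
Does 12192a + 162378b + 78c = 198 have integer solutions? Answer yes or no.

yes

gcd(162378, 12192) = 6  (162378 = 13*12192 + 3882, 12192 = 3*3882 + 546, 3882 = 7*546 + 60, 546 = 9*60 + 6, 60 = 10*6).
gcd(6, 78) = 6.
6 divides 198, so integer solutions exist.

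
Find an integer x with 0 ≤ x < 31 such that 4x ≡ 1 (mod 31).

gcd(31, 4):
  31 = 7·4 + 3
  4 = 1·3 + 1
  3 = 3·1
so gcd(31, 4) = 1.
Back-substitute for Bézout coefficients:
  1 = 4 - 1·3
  ... = 4·(8) + 31·(-1)
So 4·8 ≡ 1 (mod 31), and 8 mod 31 = 8.

8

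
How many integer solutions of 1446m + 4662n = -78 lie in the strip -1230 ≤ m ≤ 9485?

gcd(4662, 1446) = 6  (4662 = 3×1446 + 324, 1446 = 4×324 + 150, 324 = 2×150 + 24, 150 = 6×24 + 6, 24 = 4×6).
Back-substituting, 1446×(187) + 4662×(-58) = 6.
Scale by -13: particular solution (-2431, 754); reduce m mod 777: (677, -210).
General solution: m = 677 + 777t, n = -210 - 241t for integer t.
-1230 ≤ 677 + 777t ≤ 9485 gives t ∈ [-2, 11], which is 14 values.

14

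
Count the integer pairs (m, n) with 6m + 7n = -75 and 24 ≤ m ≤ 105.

12

gcd(7, 6):
  7 = 1·6 + 1
  6 = 6·1
so gcd(7, 6) = 1.
Back-substitute for Bézout coefficients:
  1 = 7 - 1·6
  ... = 6·(-1) + 7·(1)
Scale by -75: particular solution (75, -75); reduce m mod 7: (5, -15).
General solution: m = 5 + 7t, n = -15 - 6t for integer t.
24 ≤ 5 + 7t ≤ 105 gives t ∈ [3, 14], which is 12 values.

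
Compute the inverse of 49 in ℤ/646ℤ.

gcd(646, 49):
  646 = 13·49 + 9
  49 = 5·9 + 4
  9 = 2·4 + 1
  4 = 4·1
so gcd(646, 49) = 1.
Back-substitute for Bézout coefficients:
  1 = 9 - 2·4
  ... = 49·(-145) + 646·(11)
So 49·-145 ≡ 1 (mod 646), and -145 mod 646 = 501.

501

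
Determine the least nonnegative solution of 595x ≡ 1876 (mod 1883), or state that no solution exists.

gcd(1883, 595):
  1883 = 3×595 + 98
  595 = 6×98 + 7
  98 = 14×7
so gcd(1883, 595) = 7.
7 divides 1876, so solutions exist.
Back-substitute for Bézout coefficients:
  7 = 595 - 6×98
  ... = 595×(19) + 1883×(-6)
So 595×(19) ≡ 7 (mod 1883); multiply by 268: x ≡ 5092 (mod 269).
Smallest nonnegative: x = 5092 mod 269 = 250.

250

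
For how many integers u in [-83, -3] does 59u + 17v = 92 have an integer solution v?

5

gcd(59, 17) = 1.
By Bézout, 59×(-2) + 17×(7) = 1.
Particular solution: (3, -5).
General solution: u = 3 + 17t, v = -5 - 59t for integer t.
-83 ≤ 3 + 17t ≤ -3 gives t ∈ [-5, -1], which is 5 values.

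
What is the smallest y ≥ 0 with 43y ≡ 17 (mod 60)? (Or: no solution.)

gcd(60, 43) = 1  (60 = 1·43 + 17, 43 = 2·17 + 9, 17 = 1·9 + 8, 9 = 1·8 + 1, 8 = 8·1).
1 divides 17, so solutions exist.
Back-substituting, 43·(7) + 60·(-5) = 1.
So 43·(7) ≡ 1 (mod 60); multiply by 17: y ≡ 119 (mod 60).
Smallest nonnegative: y = 119 mod 60 = 59.

59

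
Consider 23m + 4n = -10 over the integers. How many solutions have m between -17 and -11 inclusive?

1

gcd(23, 4) = 1.
By Bézout, 23·(-1) + 4·(6) = 1.
Particular solution: (2, -14).
General solution: m = 2 + 4t, n = -14 - 23t for integer t.
-17 ≤ 2 + 4t ≤ -11 gives t ∈ [-4, -4], which is 1 value.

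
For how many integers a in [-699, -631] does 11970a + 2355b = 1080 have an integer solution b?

gcd(11970, 2355) = 15  (11970 = 5*2355 + 195, 2355 = 12*195 + 15, 195 = 13*15).
Back-substituting, 11970*(-12) + 2355*(61) = 15.
Scale by 72: particular solution (-864, 4392); reduce a mod 157: (78, -396).
General solution: a = 78 + 157t, b = -396 - 798t for integer t.
-699 ≤ 78 + 157t ≤ -631 gives t ∈ [-4, -5], which is 0 values.

0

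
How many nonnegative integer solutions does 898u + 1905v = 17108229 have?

10

gcd(1905, 898):
  1905 = 2×898 + 109
  898 = 8×109 + 26
  109 = 4×26 + 5
  26 = 5×5 + 1
  5 = 5×1
so gcd(1905, 898) = 1.
Back-substitute for Bézout coefficients:
  1 = 26 - 5×5
  ... = 898×(367) + 1905×(-173)
Scale by 17108229: one solution is (6278720043, -2959723617). Reduce u mod 1905: (63, 8951).
General: u = 63 + 1905t, v = 8951 - 898t.
u ≥ 0 ⇒ t ≥ 0; v ≥ 0 ⇒ t ≤ 9. So t ∈ [0, 9]: 10 solutions.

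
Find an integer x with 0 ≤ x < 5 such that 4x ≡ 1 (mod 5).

4

gcd(5, 4):
  5 = 1×4 + 1
  4 = 4×1
so gcd(5, 4) = 1.
Back-substitute for Bézout coefficients:
  1 = 5 - 1×4
  ... = 4×(-1) + 5×(1)
So 4×-1 ≡ 1 (mod 5), and -1 mod 5 = 4.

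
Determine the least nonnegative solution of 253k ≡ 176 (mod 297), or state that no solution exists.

gcd(297, 253) = 11.
11 divides 176, so solutions exist.
By Bézout, 253×(-7) + 297×(6) = 11.
So 253×(-7) ≡ 11 (mod 297); multiply by 16: k ≡ -112 (mod 27).
Smallest nonnegative: k = -112 mod 27 = 23.

23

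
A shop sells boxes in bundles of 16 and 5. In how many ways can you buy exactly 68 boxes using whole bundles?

Need nonnegative integers with 16j + 5k = 68.
gcd(16, 5) = 1, and 16·(1) + 5·(-3) = 1.
So (j₀, k₀) = (68, -204); general j = 68 + 5t, k = -204 - 16t.
j ≥ 0 ⇒ t ≥ -13; k ≥ 0 ⇒ t ≤ -13. That's 1 value of t.

1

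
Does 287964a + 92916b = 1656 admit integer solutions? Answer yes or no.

yes

gcd(287964, 92916) = 36  (287964 = 3×92916 + 9216, 92916 = 10×9216 + 756, 9216 = 12×756 + 144, 756 = 5×144 + 36, 144 = 4×36).
36 divides 1656, so integer solutions exist.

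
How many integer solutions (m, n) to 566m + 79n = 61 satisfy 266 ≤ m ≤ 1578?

17

gcd(566, 79):
  566 = 7*79 + 13
  79 = 6*13 + 1
  13 = 13*1
so gcd(566, 79) = 1.
Back-substitute for Bézout coefficients:
  1 = 79 - 6*13
  ... = 566*(-6) + 79*(43)
Scale by 61: particular solution (-366, 2623); reduce m mod 79: (29, -207).
General solution: m = 29 + 79t, n = -207 - 566t for integer t.
266 ≤ 29 + 79t ≤ 1578 gives t ∈ [3, 19], which is 17 values.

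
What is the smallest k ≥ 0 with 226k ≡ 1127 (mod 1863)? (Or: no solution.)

920

gcd(1863, 226) = 1  (1863 = 8×226 + 55, 226 = 4×55 + 6, 55 = 9×6 + 1, 6 = 6×1).
1 divides 1127, so solutions exist.
Back-substituting, 226×(-305) + 1863×(37) = 1.
So 226×(-305) ≡ 1 (mod 1863); multiply by 1127: k ≡ -343735 (mod 1863).
Smallest nonnegative: k = -343735 mod 1863 = 920.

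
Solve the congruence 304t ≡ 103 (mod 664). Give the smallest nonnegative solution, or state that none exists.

no solution

gcd(664, 304) = 8  (664 = 2×304 + 56, 304 = 5×56 + 24, 56 = 2×24 + 8, 24 = 3×8).
8 does not divide 103, so the congruence has no solution.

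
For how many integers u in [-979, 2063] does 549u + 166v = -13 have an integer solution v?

gcd(549, 166):
  549 = 3·166 + 51
  166 = 3·51 + 13
  51 = 3·13 + 12
  13 = 1·12 + 1
  12 = 12·1
so gcd(549, 166) = 1.
Back-substitute for Bézout coefficients:
  1 = 13 - 1·12
  ... = 549·(-13) + 166·(43)
Scale by -13: particular solution (169, -559); reduce u mod 166: (3, -10).
General solution: u = 3 + 166t, v = -10 - 549t for integer t.
-979 ≤ 3 + 166t ≤ 2063 gives t ∈ [-5, 12], which is 18 values.

18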